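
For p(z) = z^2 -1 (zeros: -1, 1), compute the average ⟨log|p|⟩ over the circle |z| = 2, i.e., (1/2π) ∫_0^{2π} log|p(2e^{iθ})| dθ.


Zeros: -1, 1; r = 2.
Inside |z| < r: -1, 1. Outside (|z| ≥ r): ∅.
p(0) = -1, so log|p(0)| = log(1) = 0.0000.
Apply Jensen: I(r) = log|p(0)| + Σ_k log(r/|z_k|), summed over zeros inside |z| < r.
  log(r/|z_k|) for z_k = -1: log(2/1) = 0.6931
  log(r/|z_k|) for z_k = 1: log(2/1) = 0.6931
Sum over inside zeros: 1.3863.
I(r) = log|p(0)| + (inside sum) = 0.0000 + 1.3863 = 1.3863.
Closed form (all zeros inside, monic): I(r) = n·log(r) = 2·log(2) = 1.3863. ✓

I(r) ≈ 1.3863.


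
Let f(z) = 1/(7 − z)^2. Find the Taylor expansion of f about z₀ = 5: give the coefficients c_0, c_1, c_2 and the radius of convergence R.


Let w = z − z₀, so z = z₀ + w.
Then 7 − z = 7 − (z₀ + w) = (7 − z₀) − w = 2 − w.
f(z) = 1/(2 − w)^2 = (1/(2)^2) · (1 − w/(2))^{−2}.
By the binomial series (1−u)^{−2} = Σ_{n≥0} C(n+1, 1) u^n for |u|<1, with u = w/(2):
  c_n = C(n+1, 1) / (2)^(n+2).
  c_0 = 1/(2)^2 = 1/4.
  c_1 = 2/(2)^3 = 1/4.
  c_2 = 3/(2)^4 = 3/16.
The series is valid for |w/d| < 1, i.e. |z − z₀| < |d|.
Radius of convergence: R = |7 − z₀| = |2| = 2 (distance from z₀ to the singularity z = 7).

c_0 = 1/4, c_1 = 1/4, c_2 = 3/16; R = 2.


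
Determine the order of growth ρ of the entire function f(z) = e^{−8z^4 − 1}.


|e^{−8z^4 − 1}| = e^{Re(-8·z^4) + -1} ≤ e^{8|z|^4 + -1} = e^{8r^4 + -1} on |z| = r, so ρ ≤ 4. Choosing z on |z|=r so that -8·z^4 is real positive (always possible by picking arg z appropriately) gives |f(z)| = e^{8r^4 + -1}, matching the bound. The additive constant -1 does not affect log log M(r) ~ 4·log r. Hence ρ = 4.
Therefore ρ = 4.

Order ρ = 4.


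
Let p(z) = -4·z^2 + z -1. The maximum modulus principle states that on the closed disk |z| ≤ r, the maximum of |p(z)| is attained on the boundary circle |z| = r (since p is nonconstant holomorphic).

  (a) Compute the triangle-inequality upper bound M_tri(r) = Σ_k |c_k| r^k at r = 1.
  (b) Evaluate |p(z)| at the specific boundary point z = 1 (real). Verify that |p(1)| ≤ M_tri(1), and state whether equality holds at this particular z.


Coefficients: c_0 = -1, c_1 = 1, c_2 = -4. Radius r = 1.
Part (a). Triangle bound: M_tri(r) = Σ_k |c_k| r^k
  = |-1|·1^0 + |1|·1^1 + |-4|·1^2
  = 1 + 1 + 4 = 6.
This bounds M(r) := max_{|z|=r} |p(z)| from above; equality holds iff all terms c_k z^k can be made to align in phase at a single z on |z|=r.
Part (b). At z = 1 (real, on the circle |z| = r):
  p(1) = (-1)·1^0 + (1)·1^1 + (-4)·1^2 = -4.
  |p(1)| = 4.
Check: |p(1)| = 4 ≤ 6 = M_tri(1). ✓ Equality does not hold at z = 1 (the coefficients have mixed signs, so the terms do not all align in phase there).

M_tri(1) = 6; |p(1)| = 4; equality at z=1: no.


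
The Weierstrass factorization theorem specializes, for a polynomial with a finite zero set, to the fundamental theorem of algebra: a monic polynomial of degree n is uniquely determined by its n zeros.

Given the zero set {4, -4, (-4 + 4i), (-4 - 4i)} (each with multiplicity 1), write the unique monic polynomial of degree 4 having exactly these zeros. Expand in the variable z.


The polynomial is p(z) = ∏_{α ∈ S} (z − α), where S = {4, -4, (-4 + 4i), (-4 - 4i)}.
Expanding the product yields: p(z) = z^4 + 8·z^3 + 16·z^2 -128·z -512.
Note conjugate pairs combine to real quadratics: (z − (-4+4i))(z − (-4−4i)) = z² + 8z + 32.
The resulting polynomial has degree 4 and real coefficients as required.

p(z) = z^4 + 8·z^3 + 16·z^2 -128·z -512.


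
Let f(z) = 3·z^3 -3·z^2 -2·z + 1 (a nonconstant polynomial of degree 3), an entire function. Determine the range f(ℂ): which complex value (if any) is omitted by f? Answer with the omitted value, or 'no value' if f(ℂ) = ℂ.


Little Picard bounds the complement of f(ℂ) to at most one point.
For every w ∈ ℂ, the equation p(z) − w = 0 is a nonconstant polynomial in z and hence has at least one root by the fundamental theorem of algebra. So p is surjective onto ℂ, omitting no value.

Omitted value: no value.


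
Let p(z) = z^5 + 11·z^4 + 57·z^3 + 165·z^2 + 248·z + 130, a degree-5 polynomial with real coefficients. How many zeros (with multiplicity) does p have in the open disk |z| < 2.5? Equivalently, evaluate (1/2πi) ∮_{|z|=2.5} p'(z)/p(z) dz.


The zeros of p are: (-2 + 3i), (-2 - 3i), (-3 + 1i), (-3 - 1i), -1.
Their magnitudes are: 3.606, 3.606, 3.162, 3.162, 1.
Zeros with |z| < R = 2.5: -1.
Count = 1.
By the argument principle, (1/2πi) ∮_{|z|=R} p'(z)/p(z) dz equals exactly this count.

Number of zeros inside |z| < 2.5: 1.


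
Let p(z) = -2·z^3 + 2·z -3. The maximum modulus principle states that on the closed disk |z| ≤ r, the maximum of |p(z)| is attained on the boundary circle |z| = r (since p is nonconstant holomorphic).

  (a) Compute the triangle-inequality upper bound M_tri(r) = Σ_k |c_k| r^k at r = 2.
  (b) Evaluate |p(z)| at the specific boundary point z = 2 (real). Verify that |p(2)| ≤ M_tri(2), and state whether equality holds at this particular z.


Coefficients: c_0 = -3, c_1 = 2, c_2 = 0, c_3 = -2. Radius r = 2.
Part (a). Triangle bound: M_tri(r) = Σ_k |c_k| r^k
  = |-3|·2^0 + |2|·2^1 + |0|·2^2 + |-2|·2^3
  = 3 + 4 + 0 + 16 = 23.
This bounds M(r) := max_{|z|=r} |p(z)| from above; equality holds iff all terms c_k z^k can be made to align in phase at a single z on |z|=r.
Part (b). At z = 2 (real, on the circle |z| = r):
  p(2) = (-3)·2^0 + (2)·2^1 + (0)·2^2 + (-2)·2^3 = -15.
  |p(2)| = 15.
Check: |p(2)| = 15 ≤ 23 = M_tri(2). ✓ Equality does not hold at z = 2 (the coefficients have mixed signs, so the terms do not all align in phase there).

M_tri(2) = 23; |p(2)| = 15; equality at z=2: no.


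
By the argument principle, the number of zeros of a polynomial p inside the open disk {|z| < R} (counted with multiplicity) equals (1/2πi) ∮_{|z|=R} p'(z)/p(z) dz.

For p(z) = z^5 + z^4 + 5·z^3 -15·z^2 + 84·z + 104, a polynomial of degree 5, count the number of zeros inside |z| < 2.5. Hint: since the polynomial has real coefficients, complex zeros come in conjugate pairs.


The zeros of p are: (-2 + 3i), (-2 - 3i), (2 + 2i), (2 - 2i), -1.
Their magnitudes are: 3.606, 3.606, 2.828, 2.828, 1.
Zeros with |z| < R = 2.5: -1.
Count = 1.
By the argument principle, (1/2πi) ∮_{|z|=R} p'(z)/p(z) dz equals exactly this count.

Number of zeros inside |z| < 2.5: 1.


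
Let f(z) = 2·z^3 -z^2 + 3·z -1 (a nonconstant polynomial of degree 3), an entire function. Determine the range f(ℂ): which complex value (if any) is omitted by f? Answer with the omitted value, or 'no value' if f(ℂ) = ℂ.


Little Picard bounds the complement of f(ℂ) to at most one point.
For every w ∈ ℂ, the equation p(z) − w = 0 is a nonconstant polynomial in z and hence has at least one root by the fundamental theorem of algebra. So p is surjective onto ℂ, omitting no value.

Omitted value: no value.


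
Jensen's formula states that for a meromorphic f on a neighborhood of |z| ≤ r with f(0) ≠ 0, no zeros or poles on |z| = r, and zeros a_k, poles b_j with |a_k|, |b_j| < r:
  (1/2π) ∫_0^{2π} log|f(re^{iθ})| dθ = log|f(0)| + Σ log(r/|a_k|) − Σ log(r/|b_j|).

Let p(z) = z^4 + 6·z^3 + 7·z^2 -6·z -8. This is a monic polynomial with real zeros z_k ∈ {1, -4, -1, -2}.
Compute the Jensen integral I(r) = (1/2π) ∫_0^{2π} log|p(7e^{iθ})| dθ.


Zeros: -4, -2, -1, 1; r = 7.
Inside |z| < r: -4, -2, -1, 1. Outside (|z| ≥ r): ∅.
p(0) = -8, so log|p(0)| = log(8) = 2.0794.
Apply Jensen: I(r) = log|p(0)| + Σ_k log(r/|z_k|), summed over zeros inside |z| < r.
  log(r/|z_k|) for z_k = 1: log(7/1) = 1.9459
  log(r/|z_k|) for z_k = -4: log(7/4) = 0.5596
  log(r/|z_k|) for z_k = -1: log(7/1) = 1.9459
  log(r/|z_k|) for z_k = -2: log(7/2) = 1.2528
Sum over inside zeros: 5.7042.
I(r) = log|p(0)| + (inside sum) = 2.0794 + 5.7042 = 7.7836.
Closed form (all zeros inside, monic): I(r) = n·log(r) = 4·log(7) = 7.7836. ✓

I(r) ≈ 7.7836.


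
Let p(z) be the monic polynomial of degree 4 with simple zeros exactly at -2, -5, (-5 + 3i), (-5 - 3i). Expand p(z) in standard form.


The polynomial is p(z) = ∏_{α ∈ S} (z − α), where S = {-2, -5, (-5 + 3i), (-5 - 3i)}.
Expanding the product yields: p(z) = z^4 + 17·z^3 + 114·z^2 + 338·z + 340.
Note conjugate pairs combine to real quadratics: (z − (-5+3i))(z − (-5−3i)) = z² + 10z + 34.
The resulting polynomial has degree 4 and real coefficients as required.

p(z) = z^4 + 17·z^3 + 114·z^2 + 338·z + 340.


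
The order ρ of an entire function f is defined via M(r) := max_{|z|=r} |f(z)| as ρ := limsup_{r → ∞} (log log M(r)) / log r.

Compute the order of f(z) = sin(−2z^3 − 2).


Write sin(w) = (e^{iw} ± e^{−iw})/(2 or 2i), so |sin(w)| ≤ e^{|w|}. With w = −2z^3 − 2, |w| ≤ 2r^3 + 2 on |z|=r, giving M(r) ≤ e^{2r^3 + 2} and ρ ≤ 3. For the lower bound, choose z on |z|=r with -2z^3 purely imaginary of modulus 2r^3; then |sin(−2z^3 − 2)| grows like e^{2r^3}/2, so ρ ≥ 3. Hence ρ = 3.
Therefore ρ = 3.

Order ρ = 3.


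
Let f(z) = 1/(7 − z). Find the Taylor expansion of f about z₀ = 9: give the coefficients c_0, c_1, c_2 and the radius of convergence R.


Let w = z − z₀, so z = z₀ + w.
Then 7 − z = 7 − (z₀ + w) = (7 − z₀) − w = -2 − w.
f(z) = 1/(-2 − w) = (1/(-2)) · 1/(1 − w/(-2)) = Σ_{n≥0} w^n / (-2)^(n+1).
So c_n = 1/(-2)^(n+1):
  c_0 = 1/(-2)^1 = -1/2.
  c_1 = 1/(-2)^2 = 1/4.
  c_2 = 1/(-2)^3 = -1/8.
The series is valid for |w/d| < 1, i.e. |z − z₀| < |d|.
Radius of convergence: R = |7 − z₀| = |-2| = 2 (distance from z₀ to the singularity z = 7).

c_0 = -1/2, c_1 = 1/4, c_2 = -1/8; R = 2.


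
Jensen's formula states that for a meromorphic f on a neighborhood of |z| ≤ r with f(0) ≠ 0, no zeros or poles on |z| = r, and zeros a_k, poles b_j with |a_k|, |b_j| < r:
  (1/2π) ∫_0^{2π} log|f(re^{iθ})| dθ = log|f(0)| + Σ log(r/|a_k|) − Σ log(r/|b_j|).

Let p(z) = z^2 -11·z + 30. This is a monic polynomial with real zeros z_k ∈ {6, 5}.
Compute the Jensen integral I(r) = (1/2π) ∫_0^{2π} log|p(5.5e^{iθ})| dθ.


Zeros: 5, 6; r = 5.5.
Inside |z| < r: 5. Outside (|z| ≥ r): 6.
p(0) = 30, so log|p(0)| = log(30) = 3.4012.
Apply Jensen: I(r) = log|p(0)| + Σ_k log(r/|z_k|), summed over zeros inside |z| < r.
  log(r/|z_k|) for z_k = 5: log(5.5/5) = 0.0953
  Outside zeros (6) contribute nothing to the Jensen sum.
Sum over inside zeros: 0.0953.
I(r) = log|p(0)| + (inside sum) = 3.4012 + 0.0953 = 3.4965.
Note: since some zeros are outside |z| ≤ r, the simplified n·log(r) form does NOT apply — only the inside zeros contribute.

I(r) ≈ 3.4965.


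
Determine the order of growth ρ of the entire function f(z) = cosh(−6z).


cosh(w) is a linear combination of e^{iw} and e^{−iw} (or e^w, e^{−w} in the hyperbolic case), so |cosh(w)| ≤ e^{|w|}. With w = −6z, |w| ≤ 6|z| + 0 = 6r + 0 on |z| = r, giving M(r) ≤ e^{6r + 0}, so ρ ≤ 1. On a suitable ray (z = it for sin/cos; z = t for sinh/cosh, t real → ∞), |cosh(−6z)| grows like e^{6|t|}/2, so ρ ≥ 1. Hence ρ = 1.
Therefore ρ = 1.

Order ρ = 1.


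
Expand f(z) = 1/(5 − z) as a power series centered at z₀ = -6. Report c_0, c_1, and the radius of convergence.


Let w = z − z₀, so z = z₀ + w.
Then 5 − z = 5 − (z₀ + w) = (5 − z₀) − w = 11 − w.
f(z) = 1/(11 − w) = (1/(11)) · 1/(1 − w/(11)) = Σ_{n≥0} w^n / (11)^(n+1).
So c_n = 1/(11)^(n+1):
  c_0 = 1/(11)^1 = 1/11.
  c_1 = 1/(11)^2 = 1/121.
The series is valid for |w/d| < 1, i.e. |z − z₀| < |d|.
Radius of convergence: R = |5 − z₀| = |11| = 11 (distance from z₀ to the singularity z = 5).

c_0 = 1/11, c_1 = 1/121; R = 11.


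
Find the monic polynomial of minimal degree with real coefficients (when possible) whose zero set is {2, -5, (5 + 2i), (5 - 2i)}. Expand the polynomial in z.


The polynomial is p(z) = ∏_{α ∈ S} (z − α), where S = {2, -5, (5 + 2i), (5 - 2i)}.
Expanding the product yields: p(z) = z^4 -7·z^3 -11·z^2 + 187·z -290.
Note conjugate pairs combine to real quadratics: (z − (5+2i))(z − (5−2i)) = z² − 10z + 29.
The resulting polynomial has degree 4 and real coefficients as required.

p(z) = z^4 -7·z^3 -11·z^2 + 187·z -290.


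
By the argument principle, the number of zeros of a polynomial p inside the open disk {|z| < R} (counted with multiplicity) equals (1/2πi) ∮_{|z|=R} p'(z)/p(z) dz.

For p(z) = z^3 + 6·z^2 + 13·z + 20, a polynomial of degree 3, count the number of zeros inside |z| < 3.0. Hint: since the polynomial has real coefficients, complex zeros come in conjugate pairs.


The zeros of p are: (-1 + 2i), (-1 - 2i), -4.
Their magnitudes are: 2.236, 2.236, 4.
Zeros with |z| < R = 3.0: (-1 + 2i), (-1 - 2i).
Count = 2.
By the argument principle, (1/2πi) ∮_{|z|=R} p'(z)/p(z) dz equals exactly this count.

Number of zeros inside |z| < 3.0: 2.


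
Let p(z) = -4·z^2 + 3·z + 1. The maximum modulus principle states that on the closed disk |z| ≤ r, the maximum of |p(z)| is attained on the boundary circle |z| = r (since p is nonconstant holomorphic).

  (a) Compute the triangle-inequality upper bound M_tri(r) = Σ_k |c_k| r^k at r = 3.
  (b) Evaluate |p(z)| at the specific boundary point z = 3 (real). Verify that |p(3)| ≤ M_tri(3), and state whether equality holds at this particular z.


Coefficients: c_0 = 1, c_1 = 3, c_2 = -4. Radius r = 3.
Part (a). Triangle bound: M_tri(r) = Σ_k |c_k| r^k
  = |1|·3^0 + |3|·3^1 + |-4|·3^2
  = 1 + 9 + 36 = 46.
This bounds M(r) := max_{|z|=r} |p(z)| from above; equality holds iff all terms c_k z^k can be made to align in phase at a single z on |z|=r.
Part (b). At z = 3 (real, on the circle |z| = r):
  p(3) = (1)·3^0 + (3)·3^1 + (-4)·3^2 = -26.
  |p(3)| = 26.
Check: |p(3)| = 26 ≤ 46 = M_tri(3). ✓ Equality does not hold at z = 3 (the coefficients have mixed signs, so the terms do not all align in phase there).

M_tri(3) = 46; |p(3)| = 26; equality at z=3: no.


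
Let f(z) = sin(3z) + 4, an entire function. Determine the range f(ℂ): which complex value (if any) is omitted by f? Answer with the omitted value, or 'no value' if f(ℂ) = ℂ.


Little Picard bounds the complement of f(ℂ) to at most one point.
sin is entire and surjective onto ℂ: for every w ∈ ℂ, sin(ζ) = w has a solution ζ ∈ ℂ (e.g., via the complex inverse arcsin). With ζ = 3z this gives z = ζ/(3). Then 1·sin(3z) takes every value in 1·ℂ = ℂ, and adding 4 is a bijection of ℂ. So f is surjective and omits no value. (Note: only on the real line is sin bounded by [−1, 1].)

Omitted value: no value.


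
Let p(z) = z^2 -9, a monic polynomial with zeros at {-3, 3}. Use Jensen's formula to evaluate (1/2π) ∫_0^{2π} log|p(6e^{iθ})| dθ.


Zeros: -3, 3; r = 6.
Inside |z| < r: -3, 3. Outside (|z| ≥ r): ∅.
p(0) = -9, so log|p(0)| = log(9) = 2.1972.
Apply Jensen: I(r) = log|p(0)| + Σ_k log(r/|z_k|), summed over zeros inside |z| < r.
  log(r/|z_k|) for z_k = -3: log(6/3) = 0.6931
  log(r/|z_k|) for z_k = 3: log(6/3) = 0.6931
Sum over inside zeros: 1.3863.
I(r) = log|p(0)| + (inside sum) = 2.1972 + 1.3863 = 3.5835.
Closed form (all zeros inside, monic): I(r) = n·log(r) = 2·log(6) = 3.5835. ✓

I(r) ≈ 3.5835.


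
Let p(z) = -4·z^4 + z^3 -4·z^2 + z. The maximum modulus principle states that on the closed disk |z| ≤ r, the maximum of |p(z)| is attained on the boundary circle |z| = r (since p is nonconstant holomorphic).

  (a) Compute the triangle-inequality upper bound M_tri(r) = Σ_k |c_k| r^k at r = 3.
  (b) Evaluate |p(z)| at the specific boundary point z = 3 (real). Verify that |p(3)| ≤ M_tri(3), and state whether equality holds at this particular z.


Coefficients: c_0 = 0, c_1 = 1, c_2 = -4, c_3 = 1, c_4 = -4. Radius r = 3.
Part (a). Triangle bound: M_tri(r) = Σ_k |c_k| r^k
  = |0|·3^0 + |1|·3^1 + |-4|·3^2 + |1|·3^3 + |-4|·3^4
  = 0 + 3 + 36 + 27 + 324 = 390.
This bounds M(r) := max_{|z|=r} |p(z)| from above; equality holds iff all terms c_k z^k can be made to align in phase at a single z on |z|=r.
Part (b). At z = 3 (real, on the circle |z| = r):
  p(3) = (0)·3^0 + (1)·3^1 + (-4)·3^2 + (1)·3^3 + (-4)·3^4 = -330.
  |p(3)| = 330.
Check: |p(3)| = 330 ≤ 390 = M_tri(3). ✓ Equality does not hold at z = 3 (the coefficients have mixed signs, so the terms do not all align in phase there).

M_tri(3) = 390; |p(3)| = 330; equality at z=3: no.


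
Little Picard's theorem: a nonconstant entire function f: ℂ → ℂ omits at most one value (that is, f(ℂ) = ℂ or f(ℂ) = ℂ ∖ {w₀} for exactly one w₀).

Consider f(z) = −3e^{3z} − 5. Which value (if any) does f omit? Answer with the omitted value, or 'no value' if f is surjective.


Little Picard bounds the complement of f(ℂ) to at most one point.
e^{3z} is never zero on ℂ, so -3·e^{3z} takes every value in ℂ ∖ {0}. Adding -5 shifts the range to ℂ ∖ {-5}. Thus f omits exactly the value -5.

Omitted value: -5.


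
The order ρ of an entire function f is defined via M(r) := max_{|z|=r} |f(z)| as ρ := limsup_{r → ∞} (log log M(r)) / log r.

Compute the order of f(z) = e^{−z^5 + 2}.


|e^{−z^5 + 2}| = e^{Re(-1·z^5) + 2} ≤ e^{1|z|^5 + 2} = e^{1r^5 + 2} on |z| = r, so ρ ≤ 5. Choosing z on |z|=r so that -1·z^5 is real positive (always possible by picking arg z appropriately) gives |f(z)| = e^{1r^5 + 2}, matching the bound. The additive constant 2 does not affect log log M(r) ~ 5·log r. Hence ρ = 5.
Therefore ρ = 5.

Order ρ = 5.


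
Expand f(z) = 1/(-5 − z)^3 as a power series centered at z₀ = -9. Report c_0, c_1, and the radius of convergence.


Let w = z − z₀, so z = z₀ + w.
Then -5 − z = -5 − (z₀ + w) = (-5 − z₀) − w = 4 − w.
f(z) = 1/(4 − w)^3 = (1/(4)^3) · (1 − w/(4))^{−3}.
By the binomial series (1−u)^{−3} = Σ_{n≥0} C(n+2, 2) u^n for |u|<1, with u = w/(4):
  c_n = C(n+2, 2) / (4)^(n+3).
  c_0 = 1/(4)^3 = 1/64.
  c_1 = 3/(4)^4 = 3/256.
The series is valid for |w/d| < 1, i.e. |z − z₀| < |d|.
Radius of convergence: R = |-5 − z₀| = |4| = 4 (distance from z₀ to the singularity z = -5).

c_0 = 1/64, c_1 = 3/256; R = 4.


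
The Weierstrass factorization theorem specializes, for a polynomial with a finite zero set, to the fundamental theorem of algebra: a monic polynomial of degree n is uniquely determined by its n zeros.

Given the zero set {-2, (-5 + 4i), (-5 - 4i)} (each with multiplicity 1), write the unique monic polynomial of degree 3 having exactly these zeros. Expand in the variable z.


The polynomial is p(z) = ∏_{α ∈ S} (z − α), where S = {-2, (-5 + 4i), (-5 - 4i)}.
Expanding the product yields: p(z) = z^3 + 12·z^2 + 61·z + 82.
Note conjugate pairs combine to real quadratics: (z − (-5+4i))(z − (-5−4i)) = z² + 10z + 41.
The resulting polynomial has degree 3 and real coefficients as required.

p(z) = z^3 + 12·z^2 + 61·z + 82.


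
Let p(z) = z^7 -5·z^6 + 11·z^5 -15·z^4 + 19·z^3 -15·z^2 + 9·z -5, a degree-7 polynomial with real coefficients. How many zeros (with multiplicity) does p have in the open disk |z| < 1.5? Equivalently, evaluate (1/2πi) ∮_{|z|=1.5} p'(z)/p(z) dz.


The zeros of p are: (0 + 1i), (0 - 1i), 1, (2 + 1i), (2 - 1i), (0 + 1i), (0 - 1i).
Their magnitudes are: 1, 1, 1, 2.236, 2.236, 1, 1.
Zeros with |z| < R = 1.5: (0 + 1i), (0 - 1i), 1, (0 + 1i), (0 - 1i).
Count = 5.
By the argument principle, (1/2πi) ∮_{|z|=R} p'(z)/p(z) dz equals exactly this count.

Number of zeros inside |z| < 1.5: 5.


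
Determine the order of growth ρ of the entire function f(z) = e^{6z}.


|e^{6z}| = e^{Re(6·z) + 0} ≤ e^{6|z|^1 + 0} = e^{6r^1 + 0} on |z| = r, so ρ ≤ 1. Choosing z on |z|=r so that 6·z is real positive (always possible by picking arg z appropriately) gives |f(z)| = e^{6r^1 + 0}, matching the bound. The additive constant 0 does not affect log log M(r) ~ 1·log r. Hence ρ = 1.
Therefore ρ = 1.

Order ρ = 1.


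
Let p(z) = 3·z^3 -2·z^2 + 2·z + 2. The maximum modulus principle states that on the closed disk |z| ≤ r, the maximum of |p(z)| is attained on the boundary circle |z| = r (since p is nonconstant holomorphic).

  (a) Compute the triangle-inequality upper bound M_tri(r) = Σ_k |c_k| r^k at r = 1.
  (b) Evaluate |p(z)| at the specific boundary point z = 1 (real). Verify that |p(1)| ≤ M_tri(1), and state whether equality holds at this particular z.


Coefficients: c_0 = 2, c_1 = 2, c_2 = -2, c_3 = 3. Radius r = 1.
Part (a). Triangle bound: M_tri(r) = Σ_k |c_k| r^k
  = |2|·1^0 + |2|·1^1 + |-2|·1^2 + |3|·1^3
  = 2 + 2 + 2 + 3 = 9.
This bounds M(r) := max_{|z|=r} |p(z)| from above; equality holds iff all terms c_k z^k can be made to align in phase at a single z on |z|=r.
Part (b). At z = 1 (real, on the circle |z| = r):
  p(1) = (2)·1^0 + (2)·1^1 + (-2)·1^2 + (3)·1^3 = 5.
  |p(1)| = 5.
Check: |p(1)| = 5 ≤ 9 = M_tri(1). ✓ Equality does not hold at z = 1 (the coefficients have mixed signs, so the terms do not all align in phase there).

M_tri(1) = 9; |p(1)| = 5; equality at z=1: no.


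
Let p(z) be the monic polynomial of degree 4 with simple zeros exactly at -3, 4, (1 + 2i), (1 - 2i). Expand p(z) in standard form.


The polynomial is p(z) = ∏_{α ∈ S} (z − α), where S = {-3, 4, (1 + 2i), (1 - 2i)}.
Expanding the product yields: p(z) = z^4 -3·z^3 -5·z^2 + 19·z -60.
Note conjugate pairs combine to real quadratics: (z − (1+2i))(z − (1−2i)) = z² − 2z + 5.
The resulting polynomial has degree 4 and real coefficients as required.

p(z) = z^4 -3·z^3 -5·z^2 + 19·z -60.


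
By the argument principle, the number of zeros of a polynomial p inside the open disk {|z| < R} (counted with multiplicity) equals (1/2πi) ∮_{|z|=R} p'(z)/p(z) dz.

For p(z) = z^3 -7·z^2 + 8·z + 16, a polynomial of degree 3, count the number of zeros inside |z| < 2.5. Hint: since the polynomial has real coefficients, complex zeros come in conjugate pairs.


The zeros of p are: 4, -1, 4.
Their magnitudes are: 4, 1, 4.
Zeros with |z| < R = 2.5: -1.
Count = 1.
By the argument principle, (1/2πi) ∮_{|z|=R} p'(z)/p(z) dz equals exactly this count.

Number of zeros inside |z| < 2.5: 1.


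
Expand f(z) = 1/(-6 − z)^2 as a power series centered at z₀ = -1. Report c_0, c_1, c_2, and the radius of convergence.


Let w = z − z₀, so z = z₀ + w.
Then -6 − z = -6 − (z₀ + w) = (-6 − z₀) − w = -5 − w.
f(z) = 1/(-5 − w)^2 = (1/(-5)^2) · (1 − w/(-5))^{−2}.
By the binomial series (1−u)^{−2} = Σ_{n≥0} C(n+1, 1) u^n for |u|<1, with u = w/(-5):
  c_n = C(n+1, 1) / (-5)^(n+2).
  c_0 = 1/(-5)^2 = 1/25.
  c_1 = 2/(-5)^3 = -2/125.
  c_2 = 3/(-5)^4 = 3/625.
The series is valid for |w/d| < 1, i.e. |z − z₀| < |d|.
Radius of convergence: R = |-6 − z₀| = |-5| = 5 (distance from z₀ to the singularity z = -6).

c_0 = 1/25, c_1 = -2/125, c_2 = 3/625; R = 5.


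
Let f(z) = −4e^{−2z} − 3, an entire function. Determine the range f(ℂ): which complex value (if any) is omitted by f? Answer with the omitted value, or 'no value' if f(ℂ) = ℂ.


Little Picard bounds the complement of f(ℂ) to at most one point.
e^{−2z} is never zero on ℂ, so -4·e^{−2z} takes every value in ℂ ∖ {0}. Adding -3 shifts the range to ℂ ∖ {-3}. Thus f omits exactly the value -3.

Omitted value: -3.


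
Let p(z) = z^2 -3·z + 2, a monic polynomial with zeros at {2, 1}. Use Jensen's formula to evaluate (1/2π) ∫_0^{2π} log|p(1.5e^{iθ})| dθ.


Zeros: 1, 2; r = 1.5.
Inside |z| < r: 1. Outside (|z| ≥ r): 2.
p(0) = 2, so log|p(0)| = log(2) = 0.6931.
Apply Jensen: I(r) = log|p(0)| + Σ_k log(r/|z_k|), summed over zeros inside |z| < r.
  log(r/|z_k|) for z_k = 1: log(1.5/1) = 0.4055
  Outside zeros (2) contribute nothing to the Jensen sum.
Sum over inside zeros: 0.4055.
I(r) = log|p(0)| + (inside sum) = 0.6931 + 0.4055 = 1.0986.
Note: since some zeros are outside |z| ≤ r, the simplified n·log(r) form does NOT apply — only the inside zeros contribute.

I(r) ≈ 1.0986.


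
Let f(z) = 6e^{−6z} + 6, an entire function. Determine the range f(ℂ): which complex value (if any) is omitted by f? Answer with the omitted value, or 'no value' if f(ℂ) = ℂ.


Little Picard bounds the complement of f(ℂ) to at most one point.
e^{−6z} is never zero on ℂ, so 6·e^{−6z} takes every value in ℂ ∖ {0}. Adding 6 shifts the range to ℂ ∖ {6}. Thus f omits exactly the value 6.

Omitted value: 6.


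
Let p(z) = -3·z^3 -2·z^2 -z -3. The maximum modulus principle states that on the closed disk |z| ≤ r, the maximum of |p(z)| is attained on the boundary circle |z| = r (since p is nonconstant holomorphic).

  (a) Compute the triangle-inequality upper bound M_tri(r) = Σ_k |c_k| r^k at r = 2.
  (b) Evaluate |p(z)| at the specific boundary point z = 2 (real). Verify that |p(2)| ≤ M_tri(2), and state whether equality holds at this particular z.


Coefficients: c_0 = -3, c_1 = -1, c_2 = -2, c_3 = -3. Radius r = 2.
Part (a). Triangle bound: M_tri(r) = Σ_k |c_k| r^k
  = |-3|·2^0 + |-1|·2^1 + |-2|·2^2 + |-3|·2^3
  = 3 + 2 + 8 + 24 = 37.
This bounds M(r) := max_{|z|=r} |p(z)| from above; equality holds iff all terms c_k z^k can be made to align in phase at a single z on |z|=r.
Part (b). At z = 2 (real, on the circle |z| = r):
  p(2) = (-3)·2^0 + (-1)·2^1 + (-2)·2^2 + (-3)·2^3 = -37.
  |p(2)| = 37.
Since all nonzero coefficients share the same sign, |p(2)| = 37 = M_tri(2); the triangle bound is attained at z = 2, so in fact M(r) = 37.

M_tri(2) = 37; |p(2)| = 37; equality at z=2: yes.


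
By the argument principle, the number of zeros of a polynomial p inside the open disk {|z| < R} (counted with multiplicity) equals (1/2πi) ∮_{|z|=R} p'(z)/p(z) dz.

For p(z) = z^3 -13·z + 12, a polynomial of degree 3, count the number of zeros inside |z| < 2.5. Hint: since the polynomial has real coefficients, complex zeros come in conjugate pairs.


The zeros of p are: -4, 1, 3.
Their magnitudes are: 4, 1, 3.
Zeros with |z| < R = 2.5: 1.
Count = 1.
By the argument principle, (1/2πi) ∮_{|z|=R} p'(z)/p(z) dz equals exactly this count.

Number of zeros inside |z| < 2.5: 1.


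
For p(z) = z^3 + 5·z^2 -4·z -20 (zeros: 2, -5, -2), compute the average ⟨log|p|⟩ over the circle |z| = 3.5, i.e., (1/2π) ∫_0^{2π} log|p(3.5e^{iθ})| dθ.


Zeros: -5, -2, 2; r = 3.5.
Inside |z| < r: -2, 2. Outside (|z| ≥ r): -5.
p(0) = -20, so log|p(0)| = log(20) = 2.9957.
Apply Jensen: I(r) = log|p(0)| + Σ_k log(r/|z_k|), summed over zeros inside |z| < r.
  log(r/|z_k|) for z_k = 2: log(3.5/2) = 0.5596
  log(r/|z_k|) for z_k = -2: log(3.5/2) = 0.5596
  Outside zeros (-5) contribute nothing to the Jensen sum.
Sum over inside zeros: 1.1192.
I(r) = log|p(0)| + (inside sum) = 2.9957 + 1.1192 = 4.1150.
Note: since some zeros are outside |z| ≤ r, the simplified n·log(r) form does NOT apply — only the inside zeros contribute.

I(r) ≈ 4.1150.


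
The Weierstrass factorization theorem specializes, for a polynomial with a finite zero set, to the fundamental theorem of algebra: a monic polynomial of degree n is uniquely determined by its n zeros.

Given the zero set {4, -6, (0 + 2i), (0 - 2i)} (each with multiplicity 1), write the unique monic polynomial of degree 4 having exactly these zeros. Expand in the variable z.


The polynomial is p(z) = ∏_{α ∈ S} (z − α), where S = {4, -6, (0 + 2i), (0 - 2i)}.
Expanding the product yields: p(z) = z^4 + 2·z^3 -20·z^2 + 8·z -96.
Note conjugate pairs combine to real quadratics: (z − (0+2i))(z − (0−2i)) = z² + 4.
The resulting polynomial has degree 4 and real coefficients as required.

p(z) = z^4 + 2·z^3 -20·z^2 + 8·z -96.


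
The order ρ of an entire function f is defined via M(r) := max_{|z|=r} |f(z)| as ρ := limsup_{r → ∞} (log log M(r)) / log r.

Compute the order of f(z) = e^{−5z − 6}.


|e^{−5z − 6}| = e^{Re(-5·z) + -6} ≤ e^{5|z|^1 + -6} = e^{5r^1 + -6} on |z| = r, so ρ ≤ 1. Choosing z on |z|=r so that -5·z is real positive (always possible by picking arg z appropriately) gives |f(z)| = e^{5r^1 + -6}, matching the bound. The additive constant -6 does not affect log log M(r) ~ 1·log r. Hence ρ = 1.
Therefore ρ = 1.

Order ρ = 1.


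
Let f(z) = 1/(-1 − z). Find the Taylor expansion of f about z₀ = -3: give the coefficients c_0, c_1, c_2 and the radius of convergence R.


Let w = z − z₀, so z = z₀ + w.
Then -1 − z = -1 − (z₀ + w) = (-1 − z₀) − w = 2 − w.
f(z) = 1/(2 − w) = (1/(2)) · 1/(1 − w/(2)) = Σ_{n≥0} w^n / (2)^(n+1).
So c_n = 1/(2)^(n+1):
  c_0 = 1/(2)^1 = 1/2.
  c_1 = 1/(2)^2 = 1/4.
  c_2 = 1/(2)^3 = 1/8.
The series is valid for |w/d| < 1, i.e. |z − z₀| < |d|.
Radius of convergence: R = |-1 − z₀| = |2| = 2 (distance from z₀ to the singularity z = -1).

c_0 = 1/2, c_1 = 1/4, c_2 = 1/8; R = 2.


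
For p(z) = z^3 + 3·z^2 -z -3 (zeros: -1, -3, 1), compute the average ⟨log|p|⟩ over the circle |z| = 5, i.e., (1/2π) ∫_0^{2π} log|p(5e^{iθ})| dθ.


Zeros: -3, -1, 1; r = 5.
Inside |z| < r: -3, -1, 1. Outside (|z| ≥ r): ∅.
p(0) = -3, so log|p(0)| = log(3) = 1.0986.
Apply Jensen: I(r) = log|p(0)| + Σ_k log(r/|z_k|), summed over zeros inside |z| < r.
  log(r/|z_k|) for z_k = -1: log(5/1) = 1.6094
  log(r/|z_k|) for z_k = -3: log(5/3) = 0.5108
  log(r/|z_k|) for z_k = 1: log(5/1) = 1.6094
Sum over inside zeros: 3.7297.
I(r) = log|p(0)| + (inside sum) = 1.0986 + 3.7297 = 4.8283.
Closed form (all zeros inside, monic): I(r) = n·log(r) = 3·log(5) = 4.8283. ✓

I(r) ≈ 4.8283.


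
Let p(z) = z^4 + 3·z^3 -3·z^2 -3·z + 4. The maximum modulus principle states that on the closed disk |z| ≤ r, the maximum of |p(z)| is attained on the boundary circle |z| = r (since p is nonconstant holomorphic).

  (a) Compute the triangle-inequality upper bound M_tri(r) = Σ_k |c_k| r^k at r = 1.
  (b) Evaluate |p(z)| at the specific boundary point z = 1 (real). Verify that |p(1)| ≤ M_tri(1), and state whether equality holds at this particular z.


Coefficients: c_0 = 4, c_1 = -3, c_2 = -3, c_3 = 3, c_4 = 1. Radius r = 1.
Part (a). Triangle bound: M_tri(r) = Σ_k |c_k| r^k
  = |4|·1^0 + |-3|·1^1 + |-3|·1^2 + |3|·1^3 + |1|·1^4
  = 4 + 3 + 3 + 3 + 1 = 14.
This bounds M(r) := max_{|z|=r} |p(z)| from above; equality holds iff all terms c_k z^k can be made to align in phase at a single z on |z|=r.
Part (b). At z = 1 (real, on the circle |z| = r):
  p(1) = (4)·1^0 + (-3)·1^1 + (-3)·1^2 + (3)·1^3 + (1)·1^4 = 2.
  |p(1)| = 2.
Check: |p(1)| = 2 ≤ 14 = M_tri(1). ✓ Equality does not hold at z = 1 (the coefficients have mixed signs, so the terms do not all align in phase there).

M_tri(1) = 14; |p(1)| = 2; equality at z=1: no.


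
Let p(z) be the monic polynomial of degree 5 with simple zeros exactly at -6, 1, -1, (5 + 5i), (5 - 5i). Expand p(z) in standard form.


The polynomial is p(z) = ∏_{α ∈ S} (z − α), where S = {-6, 1, -1, (5 + 5i), (5 - 5i)}.
Expanding the product yields: p(z) = z^5 -4·z^4 -11·z^3 + 304·z^2 + 10·z -300.
Note conjugate pairs combine to real quadratics: (z − (5+5i))(z − (5−5i)) = z² − 10z + 50.
The resulting polynomial has degree 5 and real coefficients as required.

p(z) = z^5 -4·z^4 -11·z^3 + 304·z^2 + 10·z -300.


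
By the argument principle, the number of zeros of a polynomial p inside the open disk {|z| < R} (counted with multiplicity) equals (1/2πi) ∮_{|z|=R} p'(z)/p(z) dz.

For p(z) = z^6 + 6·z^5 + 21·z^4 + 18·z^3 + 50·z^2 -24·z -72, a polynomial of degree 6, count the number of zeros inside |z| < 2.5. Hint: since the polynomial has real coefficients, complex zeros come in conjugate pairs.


The zeros of p are: -1, (0 + 2i), (0 - 2i), 1, (-3 + 3i), (-3 - 3i).
Their magnitudes are: 1, 2, 2, 1, 4.243, 4.243.
Zeros with |z| < R = 2.5: -1, (0 + 2i), (0 - 2i), 1.
Count = 4.
By the argument principle, (1/2πi) ∮_{|z|=R} p'(z)/p(z) dz equals exactly this count.

Number of zeros inside |z| < 2.5: 4.


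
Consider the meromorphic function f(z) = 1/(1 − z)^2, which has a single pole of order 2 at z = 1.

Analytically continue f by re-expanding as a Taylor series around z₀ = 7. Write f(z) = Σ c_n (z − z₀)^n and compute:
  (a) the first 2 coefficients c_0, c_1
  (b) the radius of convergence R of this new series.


Let w = z − z₀, so z = z₀ + w.
Then 1 − z = 1 − (z₀ + w) = (1 − z₀) − w = -6 − w.
f(z) = 1/(-6 − w)^2 = (1/(-6)^2) · (1 − w/(-6))^{−2}.
By the binomial series (1−u)^{−2} = Σ_{n≥0} C(n+1, 1) u^n for |u|<1, with u = w/(-6):
  c_n = C(n+1, 1) / (-6)^(n+2).
  c_0 = 1/(-6)^2 = 1/36.
  c_1 = 2/(-6)^3 = -1/108.
The series is valid for |w/d| < 1, i.e. |z − z₀| < |d|.
Radius of convergence: R = |1 − z₀| = |-6| = 6 (distance from z₀ to the singularity z = 1).

c_0 = 1/36, c_1 = -1/108; R = 6.


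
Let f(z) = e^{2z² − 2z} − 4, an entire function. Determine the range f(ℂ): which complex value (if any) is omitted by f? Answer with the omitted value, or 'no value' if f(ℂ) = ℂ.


Little Picard bounds the complement of f(ℂ) to at most one point.
The exponent g(z) = 2z² − 2z is a nonconstant polynomial, hence surjective onto ℂ. So e^{g(z)} takes every value in {e^w : w ∈ ℂ} = ℂ ∖ {0}. Adding -4 shifts the range to ℂ ∖ {-4}. f omits exactly -4.

Omitted value: -4.


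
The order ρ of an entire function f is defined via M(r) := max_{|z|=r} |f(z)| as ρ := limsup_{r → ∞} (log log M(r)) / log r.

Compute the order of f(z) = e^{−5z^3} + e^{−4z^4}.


Each summand is entire of order 3 and 4 respectively (as in the single-exponential case). The order of a sum is at most the max of the orders, so ρ ≤ 4. For the lower bound: on |z|=r choose arg z so that -4z^4 is real positive; then |e^{-4z^4}| = e^{4r^4} while |e^{-5z^3}| ≤ e^{5r^3} = o(e^{4r^4}). So |f| ≥ e^{4r^4}(1 − o(1)) and ρ ≥ 4. Hence ρ = max(3, 4) = 4.
Therefore ρ = 4.

Order ρ = 4.


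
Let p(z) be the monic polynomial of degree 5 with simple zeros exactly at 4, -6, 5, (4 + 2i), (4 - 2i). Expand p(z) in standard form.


The polynomial is p(z) = ∏_{α ∈ S} (z − α), where S = {4, -6, 5, (4 + 2i), (4 - 2i)}.
Expanding the product yields: p(z) = z^5 -11·z^4 + 10·z^3 + 332·z^2 -1640·z + 2400.
Note conjugate pairs combine to real quadratics: (z − (4+2i))(z − (4−2i)) = z² − 8z + 20.
The resulting polynomial has degree 5 and real coefficients as required.

p(z) = z^5 -11·z^4 + 10·z^3 + 332·z^2 -1640·z + 2400.


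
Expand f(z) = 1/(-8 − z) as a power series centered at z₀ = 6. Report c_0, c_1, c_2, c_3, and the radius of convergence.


Let w = z − z₀, so z = z₀ + w.
Then -8 − z = -8 − (z₀ + w) = (-8 − z₀) − w = -14 − w.
f(z) = 1/(-14 − w) = (1/(-14)) · 1/(1 − w/(-14)) = Σ_{n≥0} w^n / (-14)^(n+1).
So c_n = 1/(-14)^(n+1):
  c_0 = 1/(-14)^1 = -1/14.
  c_1 = 1/(-14)^2 = 1/196.
  c_2 = 1/(-14)^3 = -1/2744.
  c_3 = 1/(-14)^4 = 1/38416.
The series is valid for |w/d| < 1, i.e. |z − z₀| < |d|.
Radius of convergence: R = |-8 − z₀| = |-14| = 14 (distance from z₀ to the singularity z = -8).

c_0 = -1/14, c_1 = 1/196, c_2 = -1/2744, c_3 = 1/38416; R = 14.


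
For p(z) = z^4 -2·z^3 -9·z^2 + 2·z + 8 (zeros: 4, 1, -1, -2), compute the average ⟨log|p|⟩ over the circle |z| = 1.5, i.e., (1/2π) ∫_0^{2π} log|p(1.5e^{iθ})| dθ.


Zeros: -2, -1, 1, 4; r = 1.5.
Inside |z| < r: -1, 1. Outside (|z| ≥ r): -2, 4.
p(0) = 8, so log|p(0)| = log(8) = 2.0794.
Apply Jensen: I(r) = log|p(0)| + Σ_k log(r/|z_k|), summed over zeros inside |z| < r.
  log(r/|z_k|) for z_k = 1: log(1.5/1) = 0.4055
  log(r/|z_k|) for z_k = -1: log(1.5/1) = 0.4055
  Outside zeros (-2, 4) contribute nothing to the Jensen sum.
Sum over inside zeros: 0.8109.
I(r) = log|p(0)| + (inside sum) = 2.0794 + 0.8109 = 2.8904.
Note: since some zeros are outside |z| ≤ r, the simplified n·log(r) form does NOT apply — only the inside zeros contribute.

I(r) ≈ 2.8904.


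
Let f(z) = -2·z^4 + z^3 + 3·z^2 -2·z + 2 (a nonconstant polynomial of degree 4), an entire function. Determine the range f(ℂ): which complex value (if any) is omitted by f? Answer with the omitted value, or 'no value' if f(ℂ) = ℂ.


Little Picard bounds the complement of f(ℂ) to at most one point.
For every w ∈ ℂ, the equation p(z) − w = 0 is a nonconstant polynomial in z and hence has at least one root by the fundamental theorem of algebra. So p is surjective onto ℂ, omitting no value.

Omitted value: no value.


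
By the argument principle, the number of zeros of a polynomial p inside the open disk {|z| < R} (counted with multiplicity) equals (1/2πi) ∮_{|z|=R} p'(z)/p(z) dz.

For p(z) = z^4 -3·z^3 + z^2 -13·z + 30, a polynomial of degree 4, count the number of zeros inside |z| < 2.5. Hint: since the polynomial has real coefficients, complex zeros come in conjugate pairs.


The zeros of p are: 3, (-1 + 2i), (-1 - 2i), 2.
Their magnitudes are: 3, 2.236, 2.236, 2.
Zeros with |z| < R = 2.5: (-1 + 2i), (-1 - 2i), 2.
Count = 3.
By the argument principle, (1/2πi) ∮_{|z|=R} p'(z)/p(z) dz equals exactly this count.

Number of zeros inside |z| < 2.5: 3.


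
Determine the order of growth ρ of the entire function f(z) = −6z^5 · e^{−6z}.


M(r) = max_{|z|=r} |-6|·|z|^5·|e^{−6z}| = 6·r^5 · e^{6r^1} (the factors attain their maxima compatibly on |z|=r). Then log M(r) = log 6 + 5·log r + 6r^1, dominated by the last term, so log log M(r) ~ 1·log r. The polynomial factor -6z^5 contributes only a log r term and does not affect the order. ρ = 1.
Therefore ρ = 1.

Order ρ = 1.


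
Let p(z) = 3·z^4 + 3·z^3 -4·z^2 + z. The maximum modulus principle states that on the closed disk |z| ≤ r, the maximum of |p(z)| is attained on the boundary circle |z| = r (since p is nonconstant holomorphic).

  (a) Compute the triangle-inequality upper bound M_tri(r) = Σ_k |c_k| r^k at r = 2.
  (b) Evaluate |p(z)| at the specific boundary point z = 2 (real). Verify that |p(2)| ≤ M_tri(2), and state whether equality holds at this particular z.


Coefficients: c_0 = 0, c_1 = 1, c_2 = -4, c_3 = 3, c_4 = 3. Radius r = 2.
Part (a). Triangle bound: M_tri(r) = Σ_k |c_k| r^k
  = |0|·2^0 + |1|·2^1 + |-4|·2^2 + |3|·2^3 + |3|·2^4
  = 0 + 2 + 16 + 24 + 48 = 90.
This bounds M(r) := max_{|z|=r} |p(z)| from above; equality holds iff all terms c_k z^k can be made to align in phase at a single z on |z|=r.
Part (b). At z = 2 (real, on the circle |z| = r):
  p(2) = (0)·2^0 + (1)·2^1 + (-4)·2^2 + (3)·2^3 + (3)·2^4 = 58.
  |p(2)| = 58.
Check: |p(2)| = 58 ≤ 90 = M_tri(2). ✓ Equality does not hold at z = 2 (the coefficients have mixed signs, so the terms do not all align in phase there).

M_tri(2) = 90; |p(2)| = 58; equality at z=2: no.


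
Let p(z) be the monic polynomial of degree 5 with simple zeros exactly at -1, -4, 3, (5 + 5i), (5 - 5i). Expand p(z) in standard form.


The polynomial is p(z) = ∏_{α ∈ S} (z − α), where S = {-1, -4, 3, (5 + 5i), (5 - 5i)}.
Expanding the product yields: p(z) = z^5 -8·z^4 + 19·z^3 + 198·z^2 -430·z -600.
Note conjugate pairs combine to real quadratics: (z − (5+5i))(z − (5−5i)) = z² − 10z + 50.
The resulting polynomial has degree 5 and real coefficients as required.

p(z) = z^5 -8·z^4 + 19·z^3 + 198·z^2 -430·z -600.


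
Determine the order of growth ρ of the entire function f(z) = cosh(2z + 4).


cosh(w) is a linear combination of e^{iw} and e^{−iw} (or e^w, e^{−w} in the hyperbolic case), so |cosh(w)| ≤ e^{|w|}. With w = 2z + 4, |w| ≤ 2|z| + 4 = 2r + 4 on |z| = r, giving M(r) ≤ e^{2r + 4}, so ρ ≤ 1. On a suitable ray (z = it for sin/cos; z = t for sinh/cosh, t real → ∞), |cosh(2z + 4)| grows like e^{2|t|}/2, so ρ ≥ 1. Hence ρ = 1.
Therefore ρ = 1.

Order ρ = 1.


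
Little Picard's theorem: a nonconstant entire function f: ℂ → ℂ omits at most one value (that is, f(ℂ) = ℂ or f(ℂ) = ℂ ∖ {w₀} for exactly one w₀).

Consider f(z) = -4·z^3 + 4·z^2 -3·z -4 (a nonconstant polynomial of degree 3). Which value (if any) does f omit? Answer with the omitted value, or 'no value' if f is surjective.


Little Picard bounds the complement of f(ℂ) to at most one point.
For every w ∈ ℂ, the equation p(z) − w = 0 is a nonconstant polynomial in z and hence has at least one root by the fundamental theorem of algebra. So p is surjective onto ℂ, omitting no value.

Omitted value: no value.
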